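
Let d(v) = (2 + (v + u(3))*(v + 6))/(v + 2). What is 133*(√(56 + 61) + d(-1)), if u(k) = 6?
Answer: 3591 + 399*√13 ≈ 5029.6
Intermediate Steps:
d(v) = (2 + (6 + v)²)/(2 + v) (d(v) = (2 + (v + 6)*(v + 6))/(v + 2) = (2 + (6 + v)*(6 + v))/(2 + v) = (2 + (6 + v)²)/(2 + v))
133*(√(56 + 61) + d(-1)) = 133*(√(56 + 61) + (38 + (-1)² + 12*(-1))/(2 - 1)) = 133*(√117 + (38 + 1 - 12)/1) = 133*(3*√13 + 1*27) = 133*(3*√13 + 27) = 133*(27 + 3*√13) = 3591 + 399*√13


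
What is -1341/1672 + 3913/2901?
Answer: 2652295/4850472 ≈ 0.54681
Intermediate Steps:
-1341/1672 + 3913/2901 = 2652295/4850472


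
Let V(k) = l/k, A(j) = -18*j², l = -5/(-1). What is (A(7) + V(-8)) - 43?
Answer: -7405/8 ≈ -925.63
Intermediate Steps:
l = 5 (l = -5*(-1) = 5)
V(k) = 5/k
(A(7) + V(-8)) - 43 = (-18*7² + 5/(-8)) - 43 = (-18*49 + 5*(-⅛)) - 43 = (-882 - 5/8) - 43 = -7061/8 - 43 = -7405/8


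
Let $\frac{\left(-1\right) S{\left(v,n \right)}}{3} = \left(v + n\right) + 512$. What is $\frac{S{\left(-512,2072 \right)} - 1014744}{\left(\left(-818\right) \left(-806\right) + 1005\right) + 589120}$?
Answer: $- \frac{1020960}{1249433} \approx -0.81714$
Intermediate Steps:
$S{\left(v,n \right)} = -1536 - 3 n - 3 v$ ($S{\left(v,n \right)} = - 3 \left(\left(v + n\right) + 512\right) = - 3 \left(\left(n + v\right) + 512\right) = - 3 \left(512 + n + v\right) = -1536 - 3 n - 3 v$)
$\frac{S{\left(-512,2072 \right)} - 1014744}{\left(\left(-818\right) \left(-806\right) + 1005\right) + 589120} = \frac{\left(-1536 - 6216 - -1536\right) - 1014744}{\left(\left(-818\right) \left(-806\right) + 1005\right) + 589120} = \frac{\left(-1536 - 6216 + 1536\right) - 1014744}{\left(659308 + 1005\right) + 589120} = \frac{-6216 - 1014744}{660313 + 589120} = - \frac{1020960}{1249433}$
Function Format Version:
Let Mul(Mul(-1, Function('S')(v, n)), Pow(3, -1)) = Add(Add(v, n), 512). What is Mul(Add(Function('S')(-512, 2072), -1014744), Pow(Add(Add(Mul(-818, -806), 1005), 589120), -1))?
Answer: Rational(-1020960, 1249433) ≈ -0.81714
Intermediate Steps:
Function('S')(v, n) = Add(-1536, Mul(-3, n), Mul(-3, v)) (Function('S')(v, n) = Mul(-3, Add(Add(v, n), 512)) = Mul(-3, Add(Add(n, v), 512)) = Mul(-3, Add(512, n, v)) = Add(-1536, Mul(-3, n), Mul(-3, v)))
Mul(Add(Function('S')(-512, 2072), -1014744), Pow(Add(Add(Mul(-818, -806), 1005), 589120), -1)) = Mul(Add(Add(-1536, Mul(-3, 2072), Mul(-3, -512)), -1014744), Pow(Add(Add(Mul(-818, -806), 1005), 589120), -1)) = Mul(Add(Add(-1536, -6216, 1536), -1014744), Pow(Add(Add(659308, 1005), 589120), -1)) = Mul(Add(-6216, -1014744), Pow(Add(660313, 589120), -1)) = Mul(-1020960, Pow(1249433, -1)) = Mul(-1020960, Rational(1, 1249433)) = Rational(-1020960, 1249433)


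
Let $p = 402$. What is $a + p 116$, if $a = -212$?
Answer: $46420$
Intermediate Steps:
$a + p 116 = -212 + 402 \cdot 116 = -212 + 46632 = 46420$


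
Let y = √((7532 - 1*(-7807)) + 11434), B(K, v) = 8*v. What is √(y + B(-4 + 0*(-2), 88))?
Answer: √(704 + √26773) ≈ 29.455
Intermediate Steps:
y = √26773 (y = √((7532 + 7807) + 11434) = √(15339 + 11434) = √26773 ≈ 163.62)
√(y + B(-4 + 0*(-2), 88)) = √(√26773 + 8*88) = √(√26773 + 704) = √(704 + √26773)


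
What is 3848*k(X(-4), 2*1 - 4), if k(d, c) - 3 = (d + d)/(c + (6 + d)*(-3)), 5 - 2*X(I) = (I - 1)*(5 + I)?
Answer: 73112/7 ≈ 10445.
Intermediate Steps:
X(I) = 5/2 - (-1 + I)*(5 + I)/2 (X(I) = 5/2 - (I - 1)*(5 + I)/2 = 5/2 - (-1 + I)*(5 + I)/2)
k(d, c) = 3 + 2*d/(-18 + c - 3*d) (k(d, c) = 3 + (d + d)/(c + (6 + d)*(-3)) = 3 + (2*d)/(c + (-18 - 3*d)) = 3 + (2*d)/(-18 + c - 3*d) = 3 + 2*d/(-18 + c - 3*d))
3848*k(X(-4), 2*1 - 4) = 3848*((54 - 3*(2*1 - 4) + 7*(5 - 2*(-4) - ½*(-4)²))/(18 - (2*1 - 4) + 3*(5 - 2*(-4) - ½*(-4)²))) = 3848*((54 - 3*(2 - 4) + 7*(5 + 8 - ½*16))/(18 - (2 - 4) + 3*(5 + 8 - ½*16))) = 3848*((54 - 3*(-2) + 7*(5 + 8 - 8))/(18 - 1*(-2) + 3*(5 + 8 - 8))) = 3848*((54 + 6 + 7*5)/(18 + 2 + 3*5)) = 3848*((54 + 6 + 35)/(18 + 2 + 15)) = 3848*(95/35) = 3848*((1/35)*95) = 3848*(19/7) = 73112/7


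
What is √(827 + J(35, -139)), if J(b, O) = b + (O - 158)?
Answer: √565 ≈ 23.770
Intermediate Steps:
J(b, O) = -158 + O + b (J(b, O) = b + (-158 + O) = -158 + O + b)
√(827 + J(35, -139)) = √(827 + (-158 - 139 + 35)) = √(827 - 262) = √565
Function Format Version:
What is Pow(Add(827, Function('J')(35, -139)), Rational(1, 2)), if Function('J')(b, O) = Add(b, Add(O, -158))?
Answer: Pow(565, Rational(1, 2)) ≈ 23.770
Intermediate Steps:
Function('J')(b, O) = Add(-158, O, b) (Function('J')(b, O) = Add(b, Add(-158, O)) = Add(-158, O, b))
Pow(Add(827, Function('J')(35, -139)), Rational(1, 2)) = Pow(Add(827, Add(-158, -139, 35)), Rational(1, 2)) = Pow(Add(827, -262), Rational(1, 2)) = Pow(565, Rational(1, 2))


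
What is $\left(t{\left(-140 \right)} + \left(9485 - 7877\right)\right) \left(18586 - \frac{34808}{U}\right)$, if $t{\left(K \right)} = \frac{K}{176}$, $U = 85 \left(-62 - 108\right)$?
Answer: $\frac{4748690889559}{158950} \approx 2.9875 \cdot 10^{7}$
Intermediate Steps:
$U = -14450$ ($U = 85 \left(-170\right) = -14450$)
$t{\left(K \right)} = \frac{K}{176}$ ($t{\left(K \right)} = K \frac{1}{176} = \frac{K}{176}$)
$\left(t{\left(-140 \right)} + \left(9485 - 7877\right)\right) \left(18586 - \frac{34808}{U}\right) = \left(\frac{1}{176} \left(-140\right) + \left(9485 - 7877\right)\right) \left(18586 - \frac{34808}{-14450}\right) = \left(- \frac{35}{44} + 1608\right) \left(18586 - - \frac{17404}{7225}\right) = \frac{70717 \left(18586 + \frac{17404}{7225}\right)}{44} = \frac{70717}{44} \cdot \frac{134301254}{7225} = \frac{4748690889559}{158950}$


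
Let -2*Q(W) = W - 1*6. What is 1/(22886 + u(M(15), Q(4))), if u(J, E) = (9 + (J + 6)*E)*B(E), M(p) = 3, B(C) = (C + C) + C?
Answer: 1/22940 ≈ 4.3592e-5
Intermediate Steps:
B(C) = 3*C (B(C) = 2*C + C = 3*C)
Q(W) = 3 - W/2 (Q(W) = -(W - 1*6)/2 = -(W - 6)/2 = -(-6 + W)/2 = 3 - W/2)
u(J, E) = 3*E*(9 + E*(6 + J)) (u(J, E) = (9 + (J + 6)*E)*(3*E) = (9 + (6 + J)*E)*(3*E) = (9 + E*(6 + J))*(3*E) = 3*E*(9 + E*(6 + J)))
1/(22886 + u(M(15), Q(4))) = 1/(22886 + 3*(3 - 1/2*4)*(9 + 6*(3 - 1/2*4) + (3 - 1/2*4)*3)) = 1/(22886 + 3*(3 - 2)*(9 + 6*(3 - 2) + (3 - 2)*3)) = 1/(22886 + 3*1*(9 + 6*1 + 1*3)) = 1/(22886 + 3*1*(9 + 6 + 3)) = 1/(22886 + 3*1*18) = 1/(22886 + 54) = 1/22940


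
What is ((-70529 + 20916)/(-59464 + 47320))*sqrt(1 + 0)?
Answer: 49613/12144 ≈ 4.0854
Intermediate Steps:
((-70529 + 20916)/(-59464 + 47320))*sqrt(1 + 0) = (-49613/(-12144))*sqrt(1) = -49613*(-1/12144)*1 = (49613/12144)*1 = 49613/12144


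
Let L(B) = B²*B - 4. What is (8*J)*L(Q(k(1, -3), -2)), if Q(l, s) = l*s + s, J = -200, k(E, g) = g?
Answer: -96000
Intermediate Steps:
Q(l, s) = s + l*s
L(B) = -4 + B³ (L(B) = B³ - 4 = -4 + B³)
(8*J)*L(Q(k(1, -3), -2)) = (8*(-200))*(-4 + (-2*(1 - 3))³) = -1600*(-4 + (-2*(-2))³) = -1600*(-4 + 4³) = -1600*(-4 + 64) = -1600*60 = -96000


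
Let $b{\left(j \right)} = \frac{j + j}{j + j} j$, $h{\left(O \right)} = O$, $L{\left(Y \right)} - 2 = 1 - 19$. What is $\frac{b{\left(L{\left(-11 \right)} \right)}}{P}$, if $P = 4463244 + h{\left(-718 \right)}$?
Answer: $- \frac{8}{2231263} \approx -3.5854 \cdot 10^{-6}$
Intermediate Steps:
$L{\left(Y \right)} = -16$ ($L{\left(Y \right)} = 2 + \left(1 - 19\right) = 2 - 18 = -16$)
$P = 4462526$ ($P = 4463244 - 718 = 4462526$)
$b{\left(j \right)} = j$ ($b{\left(j \right)} = \frac{2 j}{2 j} j = 2 j \frac{1}{2 j} j = 1 j = j$)
$\frac{b{\left(L{\left(-11 \right)} \right)}}{P} = - \frac{16}{4462526} = \left(-16\right) \frac{1}{4462526} = - \frac{8}{2231263}$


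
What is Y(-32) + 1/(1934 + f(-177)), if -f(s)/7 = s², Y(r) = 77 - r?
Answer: 23693220/217369 ≈ 109.00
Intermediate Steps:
f(s) = -7*s²
Y(-32) + 1/(1934 + f(-177)) = (77 - 1*(-32)) + 1/(1934 - 7*(-177)²) = (77 + 32) + 1/(1934 - 7*31329) = 109 + 1/(1934 - 219303) = 109 + 1/(-217369) = 109 - 1/217369 = 23693220/217369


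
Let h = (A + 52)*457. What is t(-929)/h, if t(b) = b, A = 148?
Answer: -929/91400 ≈ -0.010164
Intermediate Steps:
h = 91400 (h = (148 + 52)*457 = 200*457 = 91400)
t(-929)/h = -929/91400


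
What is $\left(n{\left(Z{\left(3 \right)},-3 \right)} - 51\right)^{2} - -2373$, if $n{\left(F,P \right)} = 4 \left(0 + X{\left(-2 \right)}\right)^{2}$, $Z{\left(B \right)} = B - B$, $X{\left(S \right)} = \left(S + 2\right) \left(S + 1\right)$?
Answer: $4974$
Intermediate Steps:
$X{\left(S \right)} = \left(1 + S\right) \left(2 + S\right)$ ($X{\left(S \right)} = \left(2 + S\right) \left(1 + S\right) = \left(1 + S\right) \left(2 + S\right)$)
$Z{\left(B \right)} = 0$
$n{\left(F,P \right)} = 0$ ($n{\left(F,P \right)} = 4 \left(0 + \left(2 + \left(-2\right)^{2} + 3 \left(-2\right)\right)\right)^{2} = 4 \left(0 + \left(2 + 4 - 6\right)\right)^{2} = 4 \left(0 + 0\right)^{2} = 4 \cdot 0^{2} = 4 \cdot 0 = 0$)
$\left(n{\left(Z{\left(3 \right)},-3 \right)} - 51\right)^{2} - -2373 = \left(0 - 51\right)^{2} - -2373 = \left(-51\right)^{2} + 2373 = 2601 + 2373 = 4974$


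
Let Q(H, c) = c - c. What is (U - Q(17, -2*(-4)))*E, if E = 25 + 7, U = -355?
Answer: -11360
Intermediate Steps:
Q(H, c) = 0
E = 32
(U - Q(17, -2*(-4)))*E = (-355 - 1*0)*32 = (-355 + 0)*32 = -355*32 = -11360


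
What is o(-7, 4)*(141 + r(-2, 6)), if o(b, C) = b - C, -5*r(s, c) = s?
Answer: -7777/5 ≈ -1555.4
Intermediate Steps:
r(s, c) = -s/5
o(-7, 4)*(141 + r(-2, 6)) = (-7 - 1*4)*(141 - 1/5*(-2)) = (-7 - 4)*(141 + 2/5) = -11*707/5 = -7777/5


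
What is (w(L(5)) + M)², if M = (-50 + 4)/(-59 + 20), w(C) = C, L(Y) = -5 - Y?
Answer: 118336/1521 ≈ 77.801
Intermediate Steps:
M = 46/39 (M = -46/(-39) = -46*(-1/39) = 46/39 ≈ 1.1795)
(w(L(5)) + M)² = ((-5 - 1*5) + 46/39)² = ((-5 - 5) + 46/39)² = (-10 + 46/39)² = (-344/39)² = 118336/1521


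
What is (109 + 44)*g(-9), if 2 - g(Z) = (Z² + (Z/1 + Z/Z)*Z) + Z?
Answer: -21726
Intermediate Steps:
g(Z) = 2 - Z - Z² - Z*(1 + Z) (g(Z) = 2 - ((Z² + (Z/1 + Z/Z)*Z) + Z) = 2 - ((Z² + (Z*1 + 1)*Z) + Z) = 2 - ((Z² + (Z + 1)*Z) + Z) = 2 - ((Z² + (1 + Z)*Z) + Z) = 2 - ((Z² + Z*(1 + Z)) + Z) = 2 - (Z + Z² + Z*(1 + Z)) = 2 + (-Z - Z² - Z*(1 + Z)) = 2 - Z - Z² - Z*(1 + Z))
(109 + 44)*g(-9) = (109 + 44)*(2 - 2*(-9) - 2*(-9)²) = 153*(2 + 18 - 2*81) = 153*(2 + 18 - 162) = 153*(-142) = -21726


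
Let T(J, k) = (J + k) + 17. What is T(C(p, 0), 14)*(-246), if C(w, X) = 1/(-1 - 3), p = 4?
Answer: -15129/2 ≈ -7564.5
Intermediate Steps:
C(w, X) = -¼ (C(w, X) = 1/(-4) = -¼)
T(J, k) = 17 + J + k
T(C(p, 0), 14)*(-246) = (17 - ¼ + 14)*(-246) = (123/4)*(-246) = -15129/2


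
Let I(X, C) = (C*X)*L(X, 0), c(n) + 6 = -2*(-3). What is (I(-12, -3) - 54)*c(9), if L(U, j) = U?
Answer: 0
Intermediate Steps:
c(n) = 0 (c(n) = -6 - 2*(-3) = -6 + 6 = 0)
I(X, C) = C*X**2 (I(X, C) = (C*X)*X = C*X**2)
(I(-12, -3) - 54)*c(9) = (-3*(-12)**2 - 54)*0 = (-3*144 - 54)*0 = (-432 - 54)*0 = -486*0 = 0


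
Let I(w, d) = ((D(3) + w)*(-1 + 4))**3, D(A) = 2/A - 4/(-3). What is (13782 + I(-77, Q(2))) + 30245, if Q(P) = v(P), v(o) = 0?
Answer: -11346598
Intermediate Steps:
Q(P) = 0
D(A) = 4/3 + 2/A (D(A) = 2/A - 4*(-1/3) = 2/A + 4/3 = 4/3 + 2/A)
I(w, d) = (6 + 3*w)**3 (I(w, d) = (((4/3 + 2/3) + w)*(-1 + 4))**3 = (((4/3 + 2*(1/3)) + w)*3)**3 = (((4/3 + 2/3) + w)*3)**3 = ((2 + w)*3)**3 = (6 + 3*w)**3)
(13782 + I(-77, Q(2))) + 30245 = (13782 + 27*(2 - 77)**3) + 30245 = (13782 + 27*(-75)**3) + 30245 = (13782 + 27*(-421875)) + 30245 = (13782 - 11390625) + 30245 = -11376843 + 30245 = -11346598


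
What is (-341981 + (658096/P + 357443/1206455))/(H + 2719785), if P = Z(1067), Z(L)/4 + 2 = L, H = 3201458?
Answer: -87840764110772/1521610916619345 ≈ -0.057729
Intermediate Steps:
Z(L) = -8 + 4*L
P = 4260 (P = -8 + 4*1067 = -8 + 4268 = 4260)
(-341981 + (658096/P + 357443/1206455))/(H + 2719785) = (-341981 + (658096/4260 + 357443/1206455))/(3201458 + 2719785) = (-341981 + (658096*(1/4260) + 357443*(1/1206455)))/5921243 = (-341981 + (164524/1065 + 357443/1206455))*(1/5921243) = (-341981 + 39774295843/256974915)*(1/5921243) = -87840764110772/256974915*1/5921243 = -87840764110772/1521610916619345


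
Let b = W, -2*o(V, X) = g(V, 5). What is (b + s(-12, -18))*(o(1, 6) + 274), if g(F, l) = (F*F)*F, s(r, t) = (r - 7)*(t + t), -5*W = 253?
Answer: 1732349/10 ≈ 1.7324e+5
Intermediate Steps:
W = -253/5 (W = -⅕*253 = -253/5 ≈ -50.600)
s(r, t) = 2*t*(-7 + r) (s(r, t) = (-7 + r)*(2*t) = 2*t*(-7 + r))
g(F, l) = F³ (g(F, l) = F²*F = F³)
o(V, X) = -V³/2
b = -253/5 ≈ -50.600
(b + s(-12, -18))*(o(1, 6) + 274) = (-253/5 + 2*(-18)*(-7 - 12))*(-½*1³ + 274) = (-253/5 + 2*(-18)*(-19))*(-½*1 + 274) = (-253/5 + 684)*(-½ + 274) = (3167/5)*(547/2) = 1732349/10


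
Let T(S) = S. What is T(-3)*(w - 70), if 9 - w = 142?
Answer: 609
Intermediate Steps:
w = -133 (w = 9 - 1*142 = 9 - 142 = -133)
T(-3)*(w - 70) = -3*(-133 - 70) = -3*(-203) = 609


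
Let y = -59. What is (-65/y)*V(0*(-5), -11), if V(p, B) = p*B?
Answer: 0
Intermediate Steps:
V(p, B) = B*p
(-65/y)*V(0*(-5), -11) = (-65/(-59))*(-0*(-5)) = (-65*(-1/59))*(-11*0) = (65/59)*0 = 0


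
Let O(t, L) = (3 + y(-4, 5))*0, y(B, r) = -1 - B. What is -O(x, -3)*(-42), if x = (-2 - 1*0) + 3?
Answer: 0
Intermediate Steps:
x = 1 (x = (-2 + 0) + 3 = -2 + 3 = 1)
O(t, L) = 0 (O(t, L) = (3 + (-1 - 1*(-4)))*0 = (3 + (-1 + 4))*0 = (3 + 3)*0 = 6*0 = 0)
-O(x, -3)*(-42) = -0*(-42) = -1*0 = 0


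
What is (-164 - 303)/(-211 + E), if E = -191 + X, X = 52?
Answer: 467/350 ≈ 1.3343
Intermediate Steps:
E = -139 (E = -191 + 52 = -139)
(-164 - 303)/(-211 + E) = (-164 - 303)/(-211 - 139) = -467/(-350) = -467*(-1/350) = 467/350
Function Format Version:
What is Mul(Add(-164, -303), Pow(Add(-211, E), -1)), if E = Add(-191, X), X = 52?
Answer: Rational(467, 350) ≈ 1.3343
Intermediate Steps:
E = -139 (E = Add(-191, 52) = -139)
Mul(Add(-164, -303), Pow(Add(-211, E), -1)) = Mul(Add(-164, -303), Pow(Add(-211, -139), -1)) = Mul(-467, Pow(-350, -1)) = Mul(-467, Rational(-1, 350)) = Rational(467, 350)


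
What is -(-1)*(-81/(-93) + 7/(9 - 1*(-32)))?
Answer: 1324/1271 ≈ 1.0417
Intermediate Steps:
-(-1)*(-81/(-93) + 7/(9 - 1*(-32))) = -(-1)*(-81*(-1/93) + 7/(9 + 32)) = -(-1)*(27/31 + 7/41) = -(-1)*1324/1271 = -1*(-1324/1271) = 1324/1271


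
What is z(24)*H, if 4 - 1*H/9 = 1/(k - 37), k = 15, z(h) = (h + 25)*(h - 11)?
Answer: 510237/22 ≈ 23193.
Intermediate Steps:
z(h) = (-11 + h)*(25 + h) (z(h) = (25 + h)*(-11 + h) = (-11 + h)*(25 + h))
H = 801/22 (H = 36 - 9/(15 - 37) = 36 - 9/(-22) = 36 - 9*(-1/22) = 36 + 9/22 = 801/22 ≈ 36.409)
z(24)*H = (-275 + 24² + 14*24)*(801/22) = (-275 + 576 + 336)*(801/22) = 637*(801/22) = 510237/22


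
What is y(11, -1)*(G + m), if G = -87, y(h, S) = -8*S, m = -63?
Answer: -1200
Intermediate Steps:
y(11, -1)*(G + m) = (-8*(-1))*(-87 - 63) = 8*(-150) = -1200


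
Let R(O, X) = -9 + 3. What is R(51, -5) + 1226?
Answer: 1220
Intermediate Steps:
R(O, X) = -6
R(51, -5) + 1226 = -6 + 1226 = 1220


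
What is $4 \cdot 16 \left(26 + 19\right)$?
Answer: $2880$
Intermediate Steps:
$4 \cdot 16 \left(26 + 19\right) = 64 \cdot 45 = 2880$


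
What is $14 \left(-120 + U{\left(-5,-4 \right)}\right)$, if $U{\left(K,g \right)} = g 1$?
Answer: $-1736$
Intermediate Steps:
$U{\left(K,g \right)} = g$
$14 \left(-120 + U{\left(-5,-4 \right)}\right) = 14 \left(-120 - 4\right) = 14 \left(-124\right) = -1736$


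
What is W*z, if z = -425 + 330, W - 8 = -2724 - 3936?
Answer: 631940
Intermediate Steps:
W = -6652 (W = 8 + (-2724 - 3936) = 8 - 6660 = -6652)
z = -95
W*z = -6652*(-95) = 631940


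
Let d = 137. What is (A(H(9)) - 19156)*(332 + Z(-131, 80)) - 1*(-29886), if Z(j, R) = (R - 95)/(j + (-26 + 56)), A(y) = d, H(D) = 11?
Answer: -635011907/101 ≈ -6.2872e+6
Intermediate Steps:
A(y) = 137
Z(j, R) = (-95 + R)/(30 + j) (Z(j, R) = (-95 + R)/(j + 30) = (-95 + R)/(30 + j))
(A(H(9)) - 19156)*(332 + Z(-131, 80)) - 1*(-29886) = (137 - 19156)*(332 + (-95 + 80)/(30 - 131)) - 1*(-29886) = -19019*(332 - 15/(-101)) + 29886 = -19019*(332 - 1/101*(-15)) + 29886 = -19019*(332 + 15/101) + 29886 = -19019*33547/101 + 29886 = -638030393/101 + 29886 = -635011907/101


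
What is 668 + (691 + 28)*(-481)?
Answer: -345171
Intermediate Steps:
668 + (691 + 28)*(-481) = 668 + 719*(-481) = 668 - 345839 = -345171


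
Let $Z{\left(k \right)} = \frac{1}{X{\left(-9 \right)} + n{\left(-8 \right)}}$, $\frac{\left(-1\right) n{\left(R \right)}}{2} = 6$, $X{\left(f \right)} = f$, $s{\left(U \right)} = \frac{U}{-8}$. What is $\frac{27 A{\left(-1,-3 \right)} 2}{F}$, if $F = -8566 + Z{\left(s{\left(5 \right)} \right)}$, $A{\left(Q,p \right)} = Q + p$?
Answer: $\frac{4536}{179887} \approx 0.025216$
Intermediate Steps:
$s{\left(U \right)} = - \frac{U}{8}$ ($s{\left(U \right)} = U \left(- \frac{1}{8}\right) = - \frac{U}{8}$)
$n{\left(R \right)} = -12$ ($n{\left(R \right)} = \left(-2\right) 6 = -12$)
$Z{\left(k \right)} = - \frac{1}{21}$ ($Z{\left(k \right)} = \frac{1}{-9 - 12} = \frac{1}{-21} = - \frac{1}{21}$)
$F = - \frac{179887}{21}$ ($F = -8566 - \frac{1}{21} = - \frac{179887}{21} \approx -8566.0$)
$\frac{27 A{\left(-1,-3 \right)} 2}{F} = \frac{27 \left(-1 - 3\right) 2}{- \frac{179887}{21}} = 27 \left(-4\right) 2 \left(- \frac{21}{179887}\right) = \left(-108\right) 2 \left(- \frac{21}{179887}\right) = \left(-216\right) \left(- \frac{21}{179887}\right) = \frac{4536}{179887}$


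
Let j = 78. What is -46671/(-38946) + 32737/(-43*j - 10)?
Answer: -186328993/21835724 ≈ -8.5332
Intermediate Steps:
-46671/(-38946) + 32737/(-43*j - 10) = -46671/(-38946) + 32737/(-43*78 - 10) = -46671*(-1/38946) + 32737/(-3354 - 10) = 15557/12982 + 32737/(-3364) = 15557/12982 + 32737*(-1/3364) = 15557/12982 - 32737/3364 = -186328993/21835724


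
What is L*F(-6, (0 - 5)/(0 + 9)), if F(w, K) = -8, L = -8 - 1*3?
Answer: 88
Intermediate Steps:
L = -11 (L = -8 - 3 = -11)
L*F(-6, (0 - 5)/(0 + 9)) = -11*(-8) = 88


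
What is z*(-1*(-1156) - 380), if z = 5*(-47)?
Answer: -182360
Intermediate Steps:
z = -235
z*(-1*(-1156) - 380) = -235*(-1*(-1156) - 380) = -235*(1156 - 380) = -235*776 = -182360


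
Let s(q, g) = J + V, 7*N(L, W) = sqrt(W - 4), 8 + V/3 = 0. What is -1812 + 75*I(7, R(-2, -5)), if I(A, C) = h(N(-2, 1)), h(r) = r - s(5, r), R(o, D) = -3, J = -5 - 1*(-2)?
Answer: 213 + 75*I*sqrt(3)/7 ≈ 213.0 + 18.558*I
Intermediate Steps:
V = -24 (V = -24 + 3*0 = -24 + 0 = -24)
N(L, W) = sqrt(-4 + W)/7 (N(L, W) = sqrt(W - 4)/7 = sqrt(-4 + W)/7)
J = -3 (J = -5 + 2 = -3)
s(q, g) = -27 (s(q, g) = -3 - 24 = -27)
h(r) = 27 + r (h(r) = r - 1*(-27) = r + 27 = 27 + r)
I(A, C) = 27 + I*sqrt(3)/7 (I(A, C) = 27 + sqrt(-4 + 1)/7 = 27 + sqrt(-3)/7 = 27 + (I*sqrt(3))/7 = 27 + I*sqrt(3)/7)
-1812 + 75*I(7, R(-2, -5)) = -1812 + 75*(27 + I*sqrt(3)/7) = -1812 + (2025 + 75*I*sqrt(3)/7) = 213 + 75*I*sqrt(3)/7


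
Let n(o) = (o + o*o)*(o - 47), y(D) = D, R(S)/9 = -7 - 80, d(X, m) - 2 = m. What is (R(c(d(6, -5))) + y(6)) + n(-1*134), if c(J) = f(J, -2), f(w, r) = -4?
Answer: -3226559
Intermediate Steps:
d(X, m) = 2 + m
c(J) = -4
R(S) = -783 (R(S) = 9*(-7 - 80) = 9*(-87) = -783)
n(o) = (-47 + o)*(o + o²) (n(o) = (o + o²)*(-47 + o) = (-47 + o)*(o + o²))
(R(c(d(6, -5))) + y(6)) + n(-1*134) = (-783 + 6) + (-1*134)*(-47 + (-1*134)² - (-46)*134) = -777 - 134*(-47 + (-134)² - 46*(-134)) = -777 - 134*(-47 + 17956 + 6164) = -777 - 134*24073 = -777 - 3225782 = -3226559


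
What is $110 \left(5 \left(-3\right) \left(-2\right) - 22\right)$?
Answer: $880$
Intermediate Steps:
$110 \left(5 \left(-3\right) \left(-2\right) - 22\right) = 110 \left(\left(-15\right) \left(-2\right) - 22\right) = 110 \left(30 - 22\right) = 110 \cdot 8 = 880$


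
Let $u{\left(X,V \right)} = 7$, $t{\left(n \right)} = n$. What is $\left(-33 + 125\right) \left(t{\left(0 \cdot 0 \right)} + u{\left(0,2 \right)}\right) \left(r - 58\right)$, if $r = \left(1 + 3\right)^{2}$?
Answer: $-27048$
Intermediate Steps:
$r = 16$ ($r = 4^{2} = 16$)
$\left(-33 + 125\right) \left(t{\left(0 \cdot 0 \right)} + u{\left(0,2 \right)}\right) \left(r - 58\right) = \left(-33 + 125\right) \left(0 \cdot 0 + 7\right) \left(16 - 58\right) = 92 \left(0 + 7\right) \left(-42\right) = 92 \cdot 7 \left(-42\right) = 92 \left(-294\right) = -27048$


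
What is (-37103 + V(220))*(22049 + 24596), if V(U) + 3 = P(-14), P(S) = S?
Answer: -1731462400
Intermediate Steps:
V(U) = -17 (V(U) = -3 - 14 = -17)
(-37103 + V(220))*(22049 + 24596) = (-37103 - 17)*(22049 + 24596) = -37120*46645 = -1731462400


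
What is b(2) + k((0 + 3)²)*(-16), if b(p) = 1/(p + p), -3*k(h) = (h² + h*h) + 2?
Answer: 10499/12 ≈ 874.92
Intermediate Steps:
k(h) = -⅔ - 2*h²/3 (k(h) = -((h² + h*h) + 2)/3 = -((h² + h²) + 2)/3 = -(2*h² + 2)/3 = -(2 + 2*h²)/3 = -⅔ - 2*h²/3)
b(p) = 1/(2*p)
b(2) + k((0 + 3)²)*(-16) = (½)/2 + (-⅔ - 2*(0 + 3)⁴/3)*(-16) = (½)*(½) + (-⅔ - 2*(3²)²/3)*(-16) = ¼ + (-⅔ - ⅔*9²)*(-16) = ¼ + (-⅔ - ⅔*81)*(-16) = ¼ + (-⅔ - 54)*(-16) = ¼ - 164/3*(-16) = ¼ + 2624/3 = 10499/12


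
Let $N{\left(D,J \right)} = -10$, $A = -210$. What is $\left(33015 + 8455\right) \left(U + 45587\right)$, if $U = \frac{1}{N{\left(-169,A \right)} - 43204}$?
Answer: $\frac{40847879853495}{21607} \approx 1.8905 \cdot 10^{9}$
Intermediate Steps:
$U = - \frac{1}{43214}$ ($U = \frac{1}{-10 - 43204} = \frac{1}{-43214} = - \frac{1}{43214} \approx -2.3141 \cdot 10^{-5}$)
$\left(33015 + 8455\right) \left(U + 45587\right) = \left(33015 + 8455\right) \left(- \frac{1}{43214} + 45587\right) = 41470 \cdot \frac{1969996617}{43214} = \frac{40847879853495}{21607}$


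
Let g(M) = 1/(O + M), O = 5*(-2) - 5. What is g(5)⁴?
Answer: 1/10000 ≈ 0.00010000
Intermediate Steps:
O = -15 (O = -10 - 5 = -15)
g(M) = 1/(-15 + M)
g(5)⁴ = (1/(-15 + 5))⁴ = (1/(-10))⁴ = (-⅒)⁴ = 1/10000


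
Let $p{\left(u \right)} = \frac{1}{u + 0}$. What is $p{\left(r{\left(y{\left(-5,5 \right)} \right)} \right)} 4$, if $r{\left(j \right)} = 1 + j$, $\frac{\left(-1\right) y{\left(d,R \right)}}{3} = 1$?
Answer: $-2$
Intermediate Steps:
$y{\left(d,R \right)} = -3$ ($y{\left(d,R \right)} = \left(-3\right) 1 = -3$)
$p{\left(u \right)} = \frac{1}{u}$
$p{\left(r{\left(y{\left(-5,5 \right)} \right)} \right)} 4 = \frac{1}{1 - 3} \cdot 4 = \frac{1}{-2} \cdot 4 = \left(- \frac{1}{2}\right) 4 = -2$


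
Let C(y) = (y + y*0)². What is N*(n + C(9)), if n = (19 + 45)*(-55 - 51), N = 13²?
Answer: -1132807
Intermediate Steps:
N = 169
n = -6784 (n = 64*(-106) = -6784)
C(y) = y² (C(y) = (y + 0)² = y²)
N*(n + C(9)) = 169*(-6784 + 9²) = 169*(-6784 + 81) = 169*(-6703) = -1132807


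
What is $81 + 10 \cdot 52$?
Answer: $601$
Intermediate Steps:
$81 + 10 \cdot 52 = 81 + 520 = 601$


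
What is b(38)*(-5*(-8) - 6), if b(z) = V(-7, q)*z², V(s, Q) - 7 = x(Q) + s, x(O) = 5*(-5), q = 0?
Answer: -1227400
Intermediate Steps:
x(O) = -25
V(s, Q) = -18 + s (V(s, Q) = 7 + (-25 + s) = -18 + s)
b(z) = -25*z² (b(z) = (-18 - 7)*z² = -25*z²)
b(38)*(-5*(-8) - 6) = (-25*38²)*(-5*(-8) - 6) = (-25*1444)*(40 - 6) = -36100*34 = -1227400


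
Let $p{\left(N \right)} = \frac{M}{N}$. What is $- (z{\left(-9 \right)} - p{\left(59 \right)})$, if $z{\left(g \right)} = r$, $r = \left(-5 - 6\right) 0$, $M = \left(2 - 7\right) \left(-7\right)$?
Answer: $\frac{35}{59} \approx 0.59322$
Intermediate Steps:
$M = 35$ ($M = \left(-5\right) \left(-7\right) = 35$)
$r = 0$ ($r = \left(-11\right) 0 = 0$)
$z{\left(g \right)} = 0$
$p{\left(N \right)} = \frac{35}{N}$
$- (z{\left(-9 \right)} - p{\left(59 \right)}) = - (0 - \frac{35}{59}) = \left(-1\right) \left(- \frac{35}{59}\right) = \frac{35}{59}$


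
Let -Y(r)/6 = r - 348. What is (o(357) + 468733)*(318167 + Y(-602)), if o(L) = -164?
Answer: 151754036323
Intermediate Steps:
Y(r) = 2088 - 6*r (Y(r) = -6*(r - 348) = -6*(-348 + r) = 2088 - 6*r)
(o(357) + 468733)*(318167 + Y(-602)) = (-164 + 468733)*(318167 + (2088 - 6*(-602))) = 468569*(318167 + (2088 + 3612)) = 468569*(318167 + 5700) = 468569*323867 = 151754036323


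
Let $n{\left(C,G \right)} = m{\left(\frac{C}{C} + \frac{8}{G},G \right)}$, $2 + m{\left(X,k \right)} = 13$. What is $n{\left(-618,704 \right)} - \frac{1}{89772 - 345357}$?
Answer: $\frac{2811436}{255585} \approx 11.0$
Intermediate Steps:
$m{\left(X,k \right)} = 11$ ($m{\left(X,k \right)} = -2 + 13 = 11$)
$n{\left(C,G \right)} = 11$
$n{\left(-618,704 \right)} - \frac{1}{89772 - 345357} = 11 - \frac{1}{89772 - 345357} = 11 - \frac{1}{-255585} = 11 - - \frac{1}{255585} = 11 + \frac{1}{255585} = \frac{2811436}{255585}$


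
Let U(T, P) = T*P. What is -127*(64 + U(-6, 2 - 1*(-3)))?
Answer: -4318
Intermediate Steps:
U(T, P) = P*T
-127*(64 + U(-6, 2 - 1*(-3))) = -127*(64 + (2 - 1*(-3))*(-6)) = -127*(64 + (2 + 3)*(-6)) = -127*(64 + 5*(-6)) = -127*(64 - 30) = -127*34 = -4318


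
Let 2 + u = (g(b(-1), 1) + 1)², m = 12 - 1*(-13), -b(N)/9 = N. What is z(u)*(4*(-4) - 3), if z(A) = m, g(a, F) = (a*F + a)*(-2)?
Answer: -475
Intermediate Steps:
b(N) = -9*N
g(a, F) = -2*a - 2*F*a (g(a, F) = (F*a + a)*(-2) = (a + F*a)*(-2) = -2*a - 2*F*a)
m = 25 (m = 12 + 13 = 25)
u = 1223 (u = -2 + (-2*(-9*(-1))*(1 + 1) + 1)² = -2 + (-2*9*2 + 1)² = -2 + (-36 + 1)² = -2 + (-35)² = -2 + 1225 = 1223)
z(A) = 25
z(u)*(4*(-4) - 3) = 25*(4*(-4) - 3) = 25*(-16 - 3) = 25*(-19) = -475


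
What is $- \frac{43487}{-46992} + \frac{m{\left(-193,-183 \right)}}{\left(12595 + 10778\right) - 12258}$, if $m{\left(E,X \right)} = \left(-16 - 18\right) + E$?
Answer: $\frac{157563607}{174105360} \approx 0.90499$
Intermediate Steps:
$m{\left(E,X \right)} = -34 + E$
$- \frac{43487}{-46992} + \frac{m{\left(-193,-183 \right)}}{\left(12595 + 10778\right) - 12258} = - \frac{43487}{-46992} + \frac{-34 - 193}{\left(12595 + 10778\right) - 12258} = \left(-43487\right) \left(- \frac{1}{46992}\right) - \frac{227}{23373 - 12258} = \frac{43487}{46992} - \frac{227}{11115} = \frac{157563607}{174105360}$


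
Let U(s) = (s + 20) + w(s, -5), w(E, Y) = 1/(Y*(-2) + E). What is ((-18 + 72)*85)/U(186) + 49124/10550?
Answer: 1912446958/70996225 ≈ 26.937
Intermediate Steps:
w(E, Y) = 1/(E - 2*Y) (w(E, Y) = 1/(-2*Y + E) = 1/(E - 2*Y))
U(s) = 20 + s + 1/(10 + s) (U(s) = (s + 20) + 1/(s - 2*(-5)) = (20 + s) + 1/(s + 10) = (20 + s) + 1/(10 + s) = 20 + s + 1/(10 + s))
((-18 + 72)*85)/U(186) + 49124/10550 = ((-18 + 72)*85)/(((1 + (10 + 186)*(20 + 186))/(10 + 186))) + 49124/10550 = (54*85)/(((1 + 196*206)/196)) + 49124*(1/10550) = 4590/(((1 + 40376)/196)) + 24562/5275 = 4590/(((1/196)*40377)) + 24562/5275 = 4590/(40377/196) + 24562/5275 = 4590*(196/40377) + 24562/5275 = 299880/13459 + 24562/5275 = 1912446958/70996225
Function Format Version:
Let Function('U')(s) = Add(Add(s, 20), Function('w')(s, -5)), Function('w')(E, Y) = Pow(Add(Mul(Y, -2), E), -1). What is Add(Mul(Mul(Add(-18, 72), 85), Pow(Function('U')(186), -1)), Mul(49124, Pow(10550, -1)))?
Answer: Rational(1912446958, 70996225) ≈ 26.937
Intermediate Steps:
Function('w')(E, Y) = Pow(Add(E, Mul(-2, Y)), -1) (Function('w')(E, Y) = Pow(Add(Mul(-2, Y), E), -1) = Pow(Add(E, Mul(-2, Y)), -1))
Function('U')(s) = Add(20, s, Pow(Add(10, s), -1)) (Function('U')(s) = Add(Add(s, 20), Pow(Add(s, Mul(-2, -5)), -1)) = Add(Add(20, s), Pow(Add(s, 10), -1)) = Add(Add(20, s), Pow(Add(10, s), -1)) = Add(20, s, Pow(Add(10, s), -1)))
Add(Mul(Mul(Add(-18, 72), 85), Pow(Function('U')(186), -1)), Mul(49124, Pow(10550, -1))) = Add(Mul(Mul(Add(-18, 72), 85), Pow(Mul(Pow(Add(10, 186), -1), Add(1, Mul(Add(10, 186), Add(20, 186)))), -1)), Mul(49124, Pow(10550, -1))) = Add(Mul(Mul(54, 85), Pow(Mul(Pow(196, -1), Add(1, Mul(196, 206))), -1)), Mul(49124, Rational(1, 10550))) = Add(Mul(4590, Pow(Mul(Rational(1, 196), Add(1, 40376)), -1)), Rational(24562, 5275)) = Add(Mul(4590, Pow(Mul(Rational(1, 196), 40377), -1)), Rational(24562, 5275)) = Add(Mul(4590, Pow(Rational(40377, 196), -1)), Rational(24562, 5275)) = Add(Mul(4590, Rational(196, 40377)), Rational(24562, 5275)) = Add(Rational(299880, 13459), Rational(24562, 5275)) = Rational(1912446958, 70996225)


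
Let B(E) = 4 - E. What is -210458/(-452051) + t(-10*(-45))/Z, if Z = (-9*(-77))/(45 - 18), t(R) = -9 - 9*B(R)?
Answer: 5447598031/34807927 ≈ 156.50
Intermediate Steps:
t(R) = -45 + 9*R (t(R) = -9 - 9*(4 - R) = -9 + (-36 + 9*R) = -45 + 9*R)
Z = 77/3 (Z = 693/27 = 693*(1/27) = 77/3 ≈ 25.667)
-210458/(-452051) + t(-10*(-45))/Z = -210458/(-452051) + (-45 + 9*(-10*(-45)))/(77/3) = -210458*(-1/452051) + (-45 + 9*450)*(3/77) = 210458/452051 + (-45 + 4050)*(3/77) = 210458/452051 + 4005*(3/77) = 210458/452051 + 12015/77 = 5447598031/34807927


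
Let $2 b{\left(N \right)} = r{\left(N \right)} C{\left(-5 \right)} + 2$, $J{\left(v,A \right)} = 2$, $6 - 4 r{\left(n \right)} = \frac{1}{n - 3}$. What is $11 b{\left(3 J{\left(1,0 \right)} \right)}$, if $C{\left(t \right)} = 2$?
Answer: $\frac{319}{12} \approx 26.583$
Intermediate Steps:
$r{\left(n \right)} = \frac{3}{2} - \frac{1}{4 \left(-3 + n\right)}$ ($r{\left(n \right)} = \frac{3}{2} - \frac{1}{4 \left(n - 3\right)} = \frac{3}{2} - \frac{1}{4 \left(-3 + n\right)}$)
$b{\left(N \right)} = 1 + \frac{-19 + 6 N}{4 \left(-3 + N\right)}$ ($b{\left(N \right)} = \frac{\frac{-19 + 6 N}{4 \left(-3 + N\right)} 2 + 2}{2} = \frac{\frac{-19 + 6 N}{2 \left(-3 + N\right)} + 2}{2} = \frac{2 + \frac{-19 + 6 N}{2 \left(-3 + N\right)}}{2} = 1 + \frac{-19 + 6 N}{4 \left(-3 + N\right)}$)
$11 b{\left(3 J{\left(1,0 \right)} \right)} = 11 \frac{-31 + 10 \cdot 3 \cdot 2}{4 \left(-3 + 3 \cdot 2\right)} = 11 \frac{-31 + 10 \cdot 6}{4 \left(-3 + 6\right)} = 11 \frac{-31 + 60}{4 \cdot 3} = 11 \cdot \frac{1}{4} \cdot \frac{1}{3} \cdot 29 = 11 \cdot \frac{29}{12} = \frac{319}{12}$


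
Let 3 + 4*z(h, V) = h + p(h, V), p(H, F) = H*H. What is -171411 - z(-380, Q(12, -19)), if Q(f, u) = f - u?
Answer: -829661/4 ≈ -2.0742e+5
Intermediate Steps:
p(H, F) = H**2
z(h, V) = -3/4 + h/4 + h**2/4 (z(h, V) = -3/4 + (h + h**2)/4 = -3/4 + (h/4 + h**2/4) = -3/4 + h/4 + h**2/4)
-171411 - z(-380, Q(12, -19)) = -171411 - (-3/4 + (1/4)*(-380) + (1/4)*(-380)**2) = -171411 - (-3/4 - 95 + (1/4)*144400) = -171411 - (-3/4 - 95 + 36100) = -171411 - 1*144017/4 = -171411 - 144017/4 = -829661/4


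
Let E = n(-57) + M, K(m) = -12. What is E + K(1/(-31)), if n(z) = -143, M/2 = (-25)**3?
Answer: -31405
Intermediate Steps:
M = -31250 (M = 2*(-25)**3 = 2*(-15625) = -31250)
E = -31393 (E = -143 - 31250 = -31393)
E + K(1/(-31)) = -31393 - 12 = -31405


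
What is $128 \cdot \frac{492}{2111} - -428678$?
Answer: $\frac{905002234}{2111} \approx 4.2871 \cdot 10^{5}$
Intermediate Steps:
$128 \cdot \frac{492}{2111} - -428678 = 128 \cdot 492 \cdot \frac{1}{2111} + 428678 = 128 \cdot \frac{492}{2111} + 428678 = \frac{62976}{2111} + 428678 = \frac{905002234}{2111}$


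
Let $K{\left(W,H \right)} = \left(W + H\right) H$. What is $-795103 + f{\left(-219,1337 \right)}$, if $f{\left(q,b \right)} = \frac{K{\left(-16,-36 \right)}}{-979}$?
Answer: $- \frac{778407709}{979} \approx -7.9511 \cdot 10^{5}$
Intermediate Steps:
$K{\left(W,H \right)} = H \left(H + W\right)$ ($K{\left(W,H \right)} = \left(H + W\right) H = H \left(H + W\right)$)
$f{\left(q,b \right)} = - \frac{1872}{979}$ ($f{\left(q,b \right)} = \frac{\left(-36\right) \left(-36 - 16\right)}{-979} = \left(-36\right) \left(-52\right) \left(- \frac{1}{979}\right) = 1872 \left(- \frac{1}{979}\right) = - \frac{1872}{979}$)
$-795103 + f{\left(-219,1337 \right)} = -795103 - \frac{1872}{979} = - \frac{778407709}{979}$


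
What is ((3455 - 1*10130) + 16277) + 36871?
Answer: 46473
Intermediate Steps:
((3455 - 1*10130) + 16277) + 36871 = ((3455 - 10130) + 16277) + 36871 = (-6675 + 16277) + 36871 = 9602 + 36871 = 46473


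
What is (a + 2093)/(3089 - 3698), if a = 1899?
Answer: -3992/609 ≈ -6.5550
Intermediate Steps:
(a + 2093)/(3089 - 3698) = (1899 + 2093)/(3089 - 3698) = 3992/(-609) = 3992*(-1/609) = -3992/609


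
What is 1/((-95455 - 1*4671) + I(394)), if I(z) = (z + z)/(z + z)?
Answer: -1/100125 ≈ -9.9875e-6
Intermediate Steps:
I(z) = 1 (I(z) = (2*z)/((2*z)) = (2*z)*(1/(2*z)) = 1)
1/((-95455 - 1*4671) + I(394)) = 1/((-95455 - 1*4671) + 1) = 1/((-95455 - 4671) + 1) = 1/(-100126 + 1) = 1/(-100125) = -1/100125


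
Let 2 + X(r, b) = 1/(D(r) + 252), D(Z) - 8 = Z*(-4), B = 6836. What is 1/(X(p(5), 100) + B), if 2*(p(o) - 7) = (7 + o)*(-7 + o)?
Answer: 280/1913521 ≈ 0.00014633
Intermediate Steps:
D(Z) = 8 - 4*Z (D(Z) = 8 + Z*(-4) = 8 - 4*Z)
p(o) = 7 + (-7 + o)*(7 + o)/2 (p(o) = 7 + ((7 + o)*(-7 + o))/2 = 7 + ((-7 + o)*(7 + o))/2 = 7 + (-7 + o)*(7 + o)/2)
X(r, b) = -2 + 1/(260 - 4*r) (X(r, b) = -2 + 1/((8 - 4*r) + 252) = -2 + 1/(260 - 4*r))
1/(X(p(5), 100) + B) = 1/((519 - 8*(-35/2 + (½)*5²))/(4*(-65 + (-35/2 + (½)*5²))) + 6836) = 1/((519 - 8*(-35/2 + (½)*25))/(4*(-65 + (-35/2 + (½)*25))) + 6836) = 1/((519 - 8*(-35/2 + 25/2))/(4*(-65 + (-35/2 + 25/2))) + 6836) = 1/((519 - 8*(-5))/(4*(-65 - 5)) + 6836) = 1/((¼)*(519 + 40)/(-70) + 6836) = 1/((¼)*(-1/70)*559 + 6836) = 1/(-559/280 + 6836) = 1/(1913521/280) = 280/1913521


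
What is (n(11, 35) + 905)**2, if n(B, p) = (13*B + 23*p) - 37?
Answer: 3297856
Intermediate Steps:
n(B, p) = -37 + 13*B + 23*p
(n(11, 35) + 905)**2 = ((-37 + 13*11 + 23*35) + 905)**2 = ((-37 + 143 + 805) + 905)**2 = (911 + 905)**2 = 1816**2 = 3297856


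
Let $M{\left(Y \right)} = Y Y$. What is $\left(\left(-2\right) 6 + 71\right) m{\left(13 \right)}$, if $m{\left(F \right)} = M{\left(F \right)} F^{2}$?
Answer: $1685099$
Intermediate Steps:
$M{\left(Y \right)} = Y^{2}$
$m{\left(F \right)} = F^{4}$ ($m{\left(F \right)} = F^{2} F^{2} = F^{4}$)
$\left(\left(-2\right) 6 + 71\right) m{\left(13 \right)} = \left(\left(-2\right) 6 + 71\right) 13^{4} = \left(-12 + 71\right) 28561 = 59 \cdot 28561 = 1685099$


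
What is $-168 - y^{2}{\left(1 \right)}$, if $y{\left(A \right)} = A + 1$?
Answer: $-172$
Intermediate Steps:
$y{\left(A \right)} = 1 + A$
$-168 - y^{2}{\left(1 \right)} = -168 - \left(1 + 1\right)^{2} = -168 - 2^{2} = -168 - 4 = -172$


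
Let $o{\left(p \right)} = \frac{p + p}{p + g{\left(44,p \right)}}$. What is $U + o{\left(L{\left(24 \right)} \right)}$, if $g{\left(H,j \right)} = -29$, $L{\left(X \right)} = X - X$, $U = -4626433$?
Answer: $-4626433$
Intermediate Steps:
$L{\left(X \right)} = 0$
$o{\left(p \right)} = \frac{2 p}{-29 + p}$ ($o{\left(p \right)} = \frac{p + p}{p - 29} = \frac{2 p}{-29 + p}$)
$U + o{\left(L{\left(24 \right)} \right)} = -4626433 + 2 \cdot 0 \frac{1}{-29 + 0} = -4626433 + 2 \cdot 0 \frac{1}{-29} = -4626433 + 2 \cdot 0 \left(- \frac{1}{29}\right) = -4626433 + 0 = -4626433$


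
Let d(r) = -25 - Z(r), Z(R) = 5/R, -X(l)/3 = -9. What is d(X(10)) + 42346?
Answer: 1142662/27 ≈ 42321.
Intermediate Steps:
X(l) = 27 (X(l) = -3*(-9) = 27)
d(r) = -25 - 5/r
d(X(10)) + 42346 = (-25 - 5/27) + 42346 = -680/27 + 42346 = 1142662/27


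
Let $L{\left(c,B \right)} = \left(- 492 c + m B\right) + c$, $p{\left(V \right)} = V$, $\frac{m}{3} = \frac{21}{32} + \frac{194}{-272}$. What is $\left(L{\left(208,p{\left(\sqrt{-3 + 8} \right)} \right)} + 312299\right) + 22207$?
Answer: $232378 - \frac{93 \sqrt{5}}{544} \approx 2.3238 \cdot 10^{5}$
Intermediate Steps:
$m = - \frac{93}{544}$ ($m = 3 \left(\frac{21}{32} + \frac{194}{-272}\right) = 3 \left(21 \cdot \frac{1}{32} + 194 \left(- \frac{1}{272}\right)\right) = 3 \left(\frac{21}{32} - \frac{97}{136}\right) = 3 \left(- \frac{31}{544}\right) = - \frac{93}{544} \approx -0.17096$)
$L{\left(c,B \right)} = - 491 c - \frac{93 B}{544}$ ($L{\left(c,B \right)} = \left(- 492 c - \frac{93 B}{544}\right) + c = - 491 c - \frac{93 B}{544}$)
$\left(L{\left(208,p{\left(\sqrt{-3 + 8} \right)} \right)} + 312299\right) + 22207 = \left(\left(\left(-491\right) 208 - \frac{93 \sqrt{-3 + 8}}{544}\right) + 312299\right) + 22207 = \left(\left(-102128 - \frac{93 \sqrt{5}}{544}\right) + 312299\right) + 22207 = \left(210171 - \frac{93 \sqrt{5}}{544}\right) + 22207 = 232378 - \frac{93 \sqrt{5}}{544}$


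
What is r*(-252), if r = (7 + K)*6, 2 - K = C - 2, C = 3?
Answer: -12096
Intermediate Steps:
K = 1 (K = 2 - (3 - 2) = 2 - 1*1 = 2 - 1 = 1)
r = 48 (r = (7 + 1)*6 = 8*6 = 48)
r*(-252) = 48*(-252) = -12096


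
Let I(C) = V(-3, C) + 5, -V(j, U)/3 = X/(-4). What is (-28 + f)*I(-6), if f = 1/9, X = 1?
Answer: -5773/36 ≈ -160.36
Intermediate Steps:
V(j, U) = ¾ (V(j, U) = -3/(-4) = -3*(-1)/4 = -3*(-¼) = ¾)
f = ⅑ ≈ 0.11111
I(C) = 23/4 (I(C) = ¾ + 5 = 23/4)
(-28 + f)*I(-6) = (-28 + ⅑)*(23/4) = -251/9*23/4 = -5773/36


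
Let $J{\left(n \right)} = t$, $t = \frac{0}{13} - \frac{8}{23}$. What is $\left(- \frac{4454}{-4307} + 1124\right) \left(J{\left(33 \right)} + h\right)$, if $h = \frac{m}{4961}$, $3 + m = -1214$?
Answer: $- \frac{29812734858}{44676511} \approx -667.3$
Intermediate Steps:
$t = - \frac{8}{23}$ ($t = 0 \cdot \frac{1}{13} - \frac{8}{23} = 0 - \frac{8}{23} = - \frac{8}{23} \approx -0.34783$)
$m = -1217$ ($m = -3 - 1214 = -1217$)
$J{\left(n \right)} = - \frac{8}{23}$
$h = - \frac{1217}{4961} \approx -0.24531$
$\left(- \frac{4454}{-4307} + 1124\right) \left(J{\left(33 \right)} + h\right) = \left(- \frac{4454}{-4307} + 1124\right) \left(- \frac{8}{23} - \frac{1217}{4961}\right) = \left(\left(-4454\right) \left(- \frac{1}{4307}\right) + 1124\right) \left(- \frac{67679}{114103}\right) = \left(\frac{4454}{4307} + 1124\right) \left(- \frac{67679}{114103}\right) = \frac{4845522}{4307} \left(- \frac{67679}{114103}\right) = - \frac{29812734858}{44676511}$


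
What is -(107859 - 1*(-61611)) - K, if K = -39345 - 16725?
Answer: -113400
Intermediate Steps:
K = -56070
-(107859 - 1*(-61611)) - K = -(107859 - 1*(-61611)) - 1*(-56070) = -(107859 + 61611) + 56070 = -1*169470 + 56070 = -169470 + 56070 = -113400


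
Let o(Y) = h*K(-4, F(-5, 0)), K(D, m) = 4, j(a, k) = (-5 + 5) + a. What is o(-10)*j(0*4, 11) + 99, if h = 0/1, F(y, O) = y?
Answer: 99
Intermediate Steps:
j(a, k) = a (j(a, k) = 0 + a = a)
h = 0 (h = 0*1 = 0)
o(Y) = 0 (o(Y) = 0*4 = 0)
o(-10)*j(0*4, 11) + 99 = 0*(0*4) + 99 = 0*0 + 99 = 0 + 99 = 99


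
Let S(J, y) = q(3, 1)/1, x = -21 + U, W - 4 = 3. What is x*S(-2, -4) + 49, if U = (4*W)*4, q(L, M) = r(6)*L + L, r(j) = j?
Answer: 1960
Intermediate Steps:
W = 7 (W = 4 + 3 = 7)
q(L, M) = 7*L (q(L, M) = 6*L + L = 7*L)
U = 112 (U = (4*7)*4 = 28*4 = 112)
x = 91 (x = -21 + 112 = 91)
S(J, y) = 21 (S(J, y) = (7*3)/1 = 21*1 = 21)
x*S(-2, -4) + 49 = 91*21 + 49 = 1911 + 49 = 1960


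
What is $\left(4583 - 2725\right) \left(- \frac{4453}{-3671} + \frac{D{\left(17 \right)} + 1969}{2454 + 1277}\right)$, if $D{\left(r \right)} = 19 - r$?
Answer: $\frac{44312712872}{13696501} \approx 3235.3$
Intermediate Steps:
$\left(4583 - 2725\right) \left(- \frac{4453}{-3671} + \frac{D{\left(17 \right)} + 1969}{2454 + 1277}\right) = \left(4583 - 2725\right) \left(- \frac{4453}{-3671} + \frac{\left(19 - 17\right) + 1969}{2454 + 1277}\right) = 1858 \left(\left(-4453\right) \left(- \frac{1}{3671}\right) + \frac{\left(19 - 17\right) + 1969}{3731}\right) = 1858 \left(\frac{4453}{3671} + \left(2 + 1969\right) \frac{1}{3731}\right) = 1858 \left(\frac{4453}{3671} + 1971 \cdot \frac{1}{3731}\right) = 1858 \left(\frac{4453}{3671} + \frac{1971}{3731}\right) = 1858 \cdot \frac{23849684}{13696501} = \frac{44312712872}{13696501}$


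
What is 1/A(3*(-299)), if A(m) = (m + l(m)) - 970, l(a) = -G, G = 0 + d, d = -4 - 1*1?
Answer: -1/1862 ≈ -0.00053706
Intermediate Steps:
d = -5 (d = -4 - 1 = -5)
G = -5 (G = 0 - 5 = -5)
l(a) = 5 (l(a) = -1*(-5) = 5)
A(m) = -965 + m (A(m) = (m + 5) - 970 = (5 + m) - 970 = -965 + m)
1/A(3*(-299)) = 1/(-965 + 3*(-299)) = 1/(-965 - 897) = 1/(-1862) = -1/1862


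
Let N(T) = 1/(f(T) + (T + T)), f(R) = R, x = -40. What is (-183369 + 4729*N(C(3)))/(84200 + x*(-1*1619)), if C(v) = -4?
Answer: -2205157/1787520 ≈ -1.2336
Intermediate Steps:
N(T) = 1/(3*T) (N(T) = 1/(T + (T + T)) = 1/(T + 2*T) = 1/(3*T))
(-183369 + 4729*N(C(3)))/(84200 + x*(-1*1619)) = (-183369 + 4729*((⅓)/(-4)))/(84200 - (-40)*1619) = (-183369 + 4729*((⅓)*(-¼)))/(84200 - 40*(-1619)) = (-183369 + 4729*(-1/12))/(84200 + 64760) = (-183369 - 4729/12)/148960 = -2205157/12*1/148960 = -2205157/1787520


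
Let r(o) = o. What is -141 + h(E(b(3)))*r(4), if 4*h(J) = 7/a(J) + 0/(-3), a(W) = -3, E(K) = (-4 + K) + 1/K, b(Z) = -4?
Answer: -430/3 ≈ -143.33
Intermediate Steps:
E(K) = -4 + K + 1/K
h(J) = -7/12 (h(J) = (7/(-3) + 0/(-3))/4 = (7*(-⅓) + 0*(-⅓))/4 = (-7/3 + 0)/4 = (¼)*(-7/3) = -7/12)
-141 + h(E(b(3)))*r(4) = -141 - 7/12*4 = -141 - 7/3 = -430/3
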